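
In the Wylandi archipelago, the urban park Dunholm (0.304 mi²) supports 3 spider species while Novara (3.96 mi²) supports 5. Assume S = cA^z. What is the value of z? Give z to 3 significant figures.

Taking logs: ln S = ln c + z ln A, so z = (ln S₂ − ln S₁)/(ln A₂ − ln A₁).
z = ln(5/3) / ln(3.96/0.304) = ln(1.667) / ln(13.03) = 0.5108 / 2.5670 = 0.1990

0.199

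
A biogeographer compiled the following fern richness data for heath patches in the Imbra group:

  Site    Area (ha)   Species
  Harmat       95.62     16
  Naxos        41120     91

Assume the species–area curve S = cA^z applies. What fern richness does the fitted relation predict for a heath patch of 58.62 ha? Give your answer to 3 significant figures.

z = ln(91/16) / ln(41120/95.62) = 1.7383 / 6.0639 = 0.2867
c = 16 / 95.62^0.2867 = 16 / 3.696 = 4.329
S₃ = 4.329 × 58.62^0.2867 = 4.329 × 3.212 ≈ 13.91

13.9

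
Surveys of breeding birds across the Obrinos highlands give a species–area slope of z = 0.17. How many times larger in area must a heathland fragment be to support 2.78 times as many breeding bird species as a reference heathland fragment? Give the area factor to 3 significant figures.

409

(A₂/A₁)^0.17 = 2.78, so A₂/A₁ = 2.78^(1/0.17) = 2.78^5.882
ln(A₂/A₁) = ln 2.78 / 0.17 = 1.0225 / 0.17 = 6.0144
A₂/A₁ = e^6.0144 ≈ 409.3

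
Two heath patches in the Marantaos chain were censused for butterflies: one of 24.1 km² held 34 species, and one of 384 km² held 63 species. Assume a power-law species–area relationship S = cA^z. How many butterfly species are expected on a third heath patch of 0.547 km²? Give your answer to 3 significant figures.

z = ln(63/34) / ln(384/24.1) = 0.6168 / 2.7684 = 0.2228
c = 34 / 24.1^0.2228 = 34 / 2.032 = 16.73
S₃ = 16.73 × 0.547^0.2228 = 16.73 × 0.8742 ≈ 14.63

14.6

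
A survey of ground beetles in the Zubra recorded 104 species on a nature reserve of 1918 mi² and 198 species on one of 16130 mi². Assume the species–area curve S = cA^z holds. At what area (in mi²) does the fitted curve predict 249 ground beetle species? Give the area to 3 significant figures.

z = ln(198/104) / ln(16130/1918) = 0.6439 / 2.1294 = 0.3024
c = 104 / 1918^0.3024 = 104 / 9.832 = 10.58
A = (249/10.58)^(1/0.3024) ⇒ ln A = ln(23.54)/0.3024 = 10.4464
A = e^10.4464 ≈ 34420 mi²

34400 mi²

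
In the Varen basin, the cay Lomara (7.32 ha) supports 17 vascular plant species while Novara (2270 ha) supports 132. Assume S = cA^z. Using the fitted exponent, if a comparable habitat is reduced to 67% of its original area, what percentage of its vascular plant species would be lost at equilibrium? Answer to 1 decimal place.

z = ln(132/17) / ln(2270/7.32) = 2.0496 / 5.7369 = 0.3573
S_new/S_old = (A_new/A_old)^z = 0.67^0.3573 = exp(0.3573 × -0.4005) = 0.8667
Fraction lost = 1 − 0.8667 = 0.1333

13.3%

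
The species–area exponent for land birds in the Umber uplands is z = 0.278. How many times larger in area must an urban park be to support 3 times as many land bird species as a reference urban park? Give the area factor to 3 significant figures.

52.0

(A₂/A₁)^0.278 = 3, so A₂/A₁ = 3^(1/0.278) = 3^3.597
ln(A₂/A₁) = ln 3 / 0.278 = 1.0986 / 0.278 = 3.9518
A₂/A₁ = e^3.9518 ≈ 52.03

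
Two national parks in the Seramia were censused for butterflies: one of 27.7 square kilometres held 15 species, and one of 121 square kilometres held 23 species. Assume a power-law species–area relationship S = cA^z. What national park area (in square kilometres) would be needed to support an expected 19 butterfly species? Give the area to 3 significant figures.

z = ln(23/15) / ln(121/27.7) = 0.4274 / 1.4744 = 0.2899
c = 15 / 27.7^0.2899 = 15 / 2.619 = 5.727
A = (19/5.727)^(1/0.2899) ⇒ ln A = ln(3.318)/0.2899 = 4.1368
A = e^4.1368 ≈ 62.6 square kilometres

62.6 square kilometres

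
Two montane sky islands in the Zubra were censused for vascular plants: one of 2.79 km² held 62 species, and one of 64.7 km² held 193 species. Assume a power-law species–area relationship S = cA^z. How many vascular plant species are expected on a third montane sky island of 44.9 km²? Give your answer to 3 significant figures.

z = ln(193/62) / ln(64.7/2.79) = 1.1356 / 3.1437 = 0.3612
c = 62 / 2.79^0.3612 = 62 / 1.449 = 42.8
S₃ = 42.8 × 44.9^0.3612 = 42.8 × 3.952 ≈ 169.1

169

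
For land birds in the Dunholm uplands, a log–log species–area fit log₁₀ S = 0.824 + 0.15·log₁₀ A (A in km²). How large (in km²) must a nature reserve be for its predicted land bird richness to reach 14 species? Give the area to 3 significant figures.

140 km²

14 = 6.668 × A^0.15  ⇒  A^0.15 = 14/6.668 = 2.1
ln A = ln(2.1) / 0.15 = 0.7417 / 0.15 = 4.9448
A = e^4.9448 ≈ 140.4 km²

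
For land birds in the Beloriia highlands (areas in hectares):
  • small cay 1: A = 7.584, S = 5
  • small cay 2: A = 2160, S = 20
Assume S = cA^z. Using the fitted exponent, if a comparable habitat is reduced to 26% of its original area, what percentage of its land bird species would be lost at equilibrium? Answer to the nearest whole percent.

28%

z = ln(20/5) / ln(2160/7.584) = 1.3863 / 5.6518 = 0.2453
S_new/S_old = (A_new/A_old)^z = 0.26^0.2453 = exp(0.2453 × -1.3471) = 0.7186
Fraction lost = 1 − 0.7186 = 0.2814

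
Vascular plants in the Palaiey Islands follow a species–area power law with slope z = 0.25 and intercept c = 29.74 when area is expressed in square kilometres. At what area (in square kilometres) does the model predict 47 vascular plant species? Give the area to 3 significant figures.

47 = 29.74 × A^0.25  ⇒  A^0.25 = 47/29.74 = 1.58
ln A = ln(1.58) / 0.25 = 0.4577 / 0.25 = 1.8306
A = e^1.8306 ≈ 6.238 square kilometres

6.24 square kilometres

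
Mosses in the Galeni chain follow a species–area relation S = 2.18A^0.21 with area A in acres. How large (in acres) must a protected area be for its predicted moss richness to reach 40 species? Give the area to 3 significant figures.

40 = 2.18 × A^0.21  ⇒  A^0.21 = 40/2.18 = 18.35
ln A = ln(18.35) / 0.21 = 2.9096 / 0.21 = 13.8550
A = e^13.8550 ≈ 1040302 acres

1040000 acres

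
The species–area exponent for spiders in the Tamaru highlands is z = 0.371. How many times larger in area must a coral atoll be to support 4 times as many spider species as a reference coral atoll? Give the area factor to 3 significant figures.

(A₂/A₁)^0.371 = 4, so A₂/A₁ = 4^(1/0.371) = 4^2.695
ln(A₂/A₁) = ln 4 / 0.371 = 1.3863 / 0.371 = 3.7366
A₂/A₁ = e^3.7366 ≈ 41.96

42.0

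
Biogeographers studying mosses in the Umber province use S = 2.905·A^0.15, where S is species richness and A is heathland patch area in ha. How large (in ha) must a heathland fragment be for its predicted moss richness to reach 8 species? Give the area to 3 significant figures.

857 ha

8 = 2.905 × A^0.15  ⇒  A^0.15 = 8/2.905 = 2.754
ln A = ln(2.754) / 0.15 = 1.0130 / 0.15 = 6.7534
A = e^6.7534 ≈ 857 ha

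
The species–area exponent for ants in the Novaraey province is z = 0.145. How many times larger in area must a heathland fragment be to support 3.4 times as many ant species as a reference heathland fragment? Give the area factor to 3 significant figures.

4630

(A₂/A₁)^0.145 = 3.4, so A₂/A₁ = 3.4^(1/0.145) = 3.4^6.897
ln(A₂/A₁) = ln 3.4 / 0.145 = 1.2238 / 0.145 = 8.4398
A₂/A₁ = e^8.4398 ≈ 4628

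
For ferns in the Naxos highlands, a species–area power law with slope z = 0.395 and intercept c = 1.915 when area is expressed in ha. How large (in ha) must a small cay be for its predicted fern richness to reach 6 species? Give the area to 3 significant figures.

6 = 1.915 × A^0.395  ⇒  A^0.395 = 6/1.915 = 3.133
ln A = ln(3.133) / 0.395 = 1.1420 / 0.395 = 2.8912
A = e^2.8912 ≈ 18.02 ha

18.0 ha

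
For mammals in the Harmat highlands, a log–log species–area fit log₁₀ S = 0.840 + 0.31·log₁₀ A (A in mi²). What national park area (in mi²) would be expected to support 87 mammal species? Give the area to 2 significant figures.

3500 mi²

87 = 6.918 × A^0.31  ⇒  A^0.31 = 87/6.918 = 12.58
ln A = ln(12.58) / 0.31 = 2.5317 / 0.31 = 8.1669
A = e^8.1669 ≈ 3522 mi²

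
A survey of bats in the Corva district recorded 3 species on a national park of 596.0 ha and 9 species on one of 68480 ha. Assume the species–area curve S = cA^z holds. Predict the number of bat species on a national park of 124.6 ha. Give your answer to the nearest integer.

2

z = ln(9/3) / ln(68480/596) = 1.0986 / 4.7441 = 0.2316
c = 3 / 596^0.2316 = 3 / 4.392 = 0.683
S₃ = 0.683 × 124.6^0.2316 = 0.683 × 3.057 ≈ 2.088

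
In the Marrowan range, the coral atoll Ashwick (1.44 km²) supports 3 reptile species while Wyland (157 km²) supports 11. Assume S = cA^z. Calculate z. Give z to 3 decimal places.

0.277

Taking logs: ln S = ln c + z ln A, so z = (ln S₂ − ln S₁)/(ln A₂ − ln A₁).
z = ln(11/3) / ln(157/1.44) = ln(3.667) / ln(109) = 1.2993 / 4.6916 = 0.2769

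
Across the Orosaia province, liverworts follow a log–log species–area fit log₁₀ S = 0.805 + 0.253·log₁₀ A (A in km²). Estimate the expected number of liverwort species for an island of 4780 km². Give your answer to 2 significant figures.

54

S = 6.383 × 4780^0.253 = 6.383 × 8.529 ≈ 54.44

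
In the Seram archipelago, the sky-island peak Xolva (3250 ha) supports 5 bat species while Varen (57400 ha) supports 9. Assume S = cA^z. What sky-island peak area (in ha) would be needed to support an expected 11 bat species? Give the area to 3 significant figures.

z = ln(9/5) / ln(57400/3250) = 0.5878 / 2.8714 = 0.2047
c = 5 / 3250^0.2047 = 5 / 5.235 = 0.9551
A = (11/0.9551)^(1/0.2047) ⇒ ln A = ln(11.52)/0.2047 = 11.9381
A = e^11.9381 ≈ 152985 ha

153000 ha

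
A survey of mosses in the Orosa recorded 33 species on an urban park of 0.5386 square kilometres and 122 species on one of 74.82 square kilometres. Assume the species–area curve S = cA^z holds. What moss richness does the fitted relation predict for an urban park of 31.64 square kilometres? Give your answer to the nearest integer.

97

z = ln(122/33) / ln(74.82/0.5386) = 1.3075 / 4.9339 = 0.2650
c = 33 / 0.5386^0.2650 = 33 / 0.8488 = 38.88
S₃ = 38.88 × 31.64^0.2650 = 38.88 × 2.498 ≈ 97.12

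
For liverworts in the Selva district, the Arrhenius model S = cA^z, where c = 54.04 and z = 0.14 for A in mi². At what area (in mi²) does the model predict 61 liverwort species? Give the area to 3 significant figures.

2.38 mi²

61 = 54.04 × A^0.14  ⇒  A^0.14 = 61/54.04 = 1.129
ln A = ln(1.129) / 0.14 = 0.1211 / 0.14 = 0.8654
A = e^0.8654 ≈ 2.376 mi²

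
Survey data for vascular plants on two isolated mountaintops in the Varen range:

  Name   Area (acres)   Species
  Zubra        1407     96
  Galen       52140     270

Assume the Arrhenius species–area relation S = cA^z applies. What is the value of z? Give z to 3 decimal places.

0.286

Taking logs: ln S = ln c + z ln A, so z = (ln S₂ − ln S₁)/(ln A₂ − ln A₁).
z = ln(270/96) / ln(52140/1407) = ln(2.812) / ln(37.06) = 1.0341 / 3.6125 = 0.2863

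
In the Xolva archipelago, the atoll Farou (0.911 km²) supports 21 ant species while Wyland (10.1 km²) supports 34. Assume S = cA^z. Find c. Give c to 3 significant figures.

z = ln(S₂/S₁) / ln(A₂/A₁) = ln(34/21) / ln(10.1/0.911) = 0.4818 / 2.4057 = 0.2003
c = S₁ / A₁^z = 21 / 0.911^0.2003 = 21 / 0.9815 = 21.4

21.4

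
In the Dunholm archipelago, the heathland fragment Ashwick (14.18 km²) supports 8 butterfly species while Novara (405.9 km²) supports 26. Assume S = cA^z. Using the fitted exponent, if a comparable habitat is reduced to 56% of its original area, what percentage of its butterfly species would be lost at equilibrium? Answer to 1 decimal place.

z = ln(26/8) / ln(405.9/14.18) = 1.1787 / 3.3543 = 0.3514
S_new/S_old = (A_new/A_old)^z = 0.56^0.3514 = exp(0.3514 × -0.5798) = 0.8157
Fraction lost = 1 − 0.8157 = 0.1843

18.4%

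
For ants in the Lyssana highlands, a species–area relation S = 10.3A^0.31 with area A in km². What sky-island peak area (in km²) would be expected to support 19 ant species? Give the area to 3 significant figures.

7.21 km²

19 = 10.3 × A^0.31  ⇒  A^0.31 = 19/10.3 = 1.845
ln A = ln(1.845) / 0.31 = 0.6123 / 0.31 = 1.9751
A = e^1.9751 ≈ 7.208 km²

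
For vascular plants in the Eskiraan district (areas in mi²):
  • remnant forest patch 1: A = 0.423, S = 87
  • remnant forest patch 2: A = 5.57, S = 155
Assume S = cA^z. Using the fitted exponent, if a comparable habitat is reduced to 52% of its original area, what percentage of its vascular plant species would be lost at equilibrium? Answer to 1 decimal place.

z = ln(155/87) / ln(5.57/0.423) = 0.5775 / 2.5778 = 0.2240
S_new/S_old = (A_new/A_old)^z = 0.52^0.2240 = exp(0.2240 × -0.6539) = 0.8637
Fraction lost = 1 − 0.8637 = 0.1363

13.6%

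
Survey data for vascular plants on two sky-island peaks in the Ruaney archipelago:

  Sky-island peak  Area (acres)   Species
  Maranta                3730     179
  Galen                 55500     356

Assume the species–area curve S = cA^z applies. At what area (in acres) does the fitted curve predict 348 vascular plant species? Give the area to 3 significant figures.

50800 acres

z = ln(356/179) / ln(55500/3730) = 0.6875 / 2.7000 = 0.2546
c = 179 / 3730^0.2546 = 179 / 8.12 = 22.05
A = (348/22.05)^(1/0.2546) ⇒ ln A = ln(15.79)/0.2546 = 10.8349
A = e^10.8349 ≈ 50761 acres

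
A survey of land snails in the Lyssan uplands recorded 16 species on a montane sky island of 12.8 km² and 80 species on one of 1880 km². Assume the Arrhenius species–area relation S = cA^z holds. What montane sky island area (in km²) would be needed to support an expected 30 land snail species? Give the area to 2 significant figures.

z = ln(80/16) / ln(1880/12.8) = 1.6094 / 4.9896 = 0.3226
c = 16 / 12.8^0.3226 = 16 / 2.276 = 7.03
A = (30/7.03)^(1/0.3226) ⇒ ln A = ln(4.267)/0.3226 = 4.4983
A = e^4.4983 ≈ 89.86 km²

90 km²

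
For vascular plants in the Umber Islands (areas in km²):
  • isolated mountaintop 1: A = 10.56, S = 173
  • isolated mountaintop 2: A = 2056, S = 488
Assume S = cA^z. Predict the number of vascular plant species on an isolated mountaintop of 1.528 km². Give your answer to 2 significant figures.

120

z = ln(488/173) / ln(2056/10.56) = 1.0370 / 5.2714 = 0.1967
c = 173 / 10.56^0.1967 = 173 / 1.59 = 108.8
S₃ = 108.8 × 1.528^0.1967 = 108.8 × 1.087 ≈ 118.3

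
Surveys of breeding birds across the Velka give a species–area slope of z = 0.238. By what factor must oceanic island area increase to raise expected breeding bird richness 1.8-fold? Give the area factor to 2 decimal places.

11.82

(A₂/A₁)^0.238 = 1.8, so A₂/A₁ = 1.8^(1/0.238) = 1.8^4.202
ln(A₂/A₁) = ln 1.8 / 0.238 = 0.5878 / 0.238 = 2.4697
A₂/A₁ = e^2.4697 ≈ 11.82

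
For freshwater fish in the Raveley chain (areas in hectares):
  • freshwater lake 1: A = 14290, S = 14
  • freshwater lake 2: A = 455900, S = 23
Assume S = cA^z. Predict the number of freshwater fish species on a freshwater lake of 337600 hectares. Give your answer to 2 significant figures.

22

z = ln(23/14) / ln(455900/14290) = 0.4964 / 3.4627 = 0.1434
c = 14 / 14290^0.1434 = 14 / 3.942 = 3.552
S₃ = 3.552 × 337600^0.1434 = 3.552 × 6.203 ≈ 22.03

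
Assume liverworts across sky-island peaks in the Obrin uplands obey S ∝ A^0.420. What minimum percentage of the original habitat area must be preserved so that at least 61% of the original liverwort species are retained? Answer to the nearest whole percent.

31%

Need (A_new/A_old)^0.42 = 0.61, so A_new/A_old = 0.61^(1/0.42) = 0.61^2.381
ln(A_new/A_old) = ln 0.61 / 0.42 = -0.4943 / 0.42 = -1.1769
A_new/A_old = e^-1.1769 ≈ 0.3082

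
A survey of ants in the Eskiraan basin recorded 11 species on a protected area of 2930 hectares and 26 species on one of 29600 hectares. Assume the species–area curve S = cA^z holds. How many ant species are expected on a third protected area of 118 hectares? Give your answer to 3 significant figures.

3.33

z = ln(26/11) / ln(29600/2930) = 0.8602 / 2.3128 = 0.3719
c = 11 / 2930^0.3719 = 11 / 19.47 = 0.5649
S₃ = 0.5649 × 118^0.3719 = 0.5649 × 5.897 ≈ 3.331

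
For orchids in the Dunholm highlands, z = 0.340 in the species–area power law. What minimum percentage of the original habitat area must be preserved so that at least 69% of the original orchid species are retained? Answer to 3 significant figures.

33.6%

Need (A_new/A_old)^0.34 = 0.69, so A_new/A_old = 0.69^(1/0.34) = 0.69^2.941
ln(A_new/A_old) = ln 0.69 / 0.34 = -0.3711 / 0.34 = -1.0914
A_new/A_old = e^-1.0914 ≈ 0.3358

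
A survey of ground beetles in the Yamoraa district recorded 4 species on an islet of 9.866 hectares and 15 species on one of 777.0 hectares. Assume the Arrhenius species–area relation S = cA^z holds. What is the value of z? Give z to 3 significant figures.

0.303

Taking logs: ln S = ln c + z ln A, so z = (ln S₂ − ln S₁)/(ln A₂ − ln A₁).
z = ln(15/4) / ln(777/9.866) = ln(3.75) / ln(78.76) = 1.3218 / 4.3663 = 0.3027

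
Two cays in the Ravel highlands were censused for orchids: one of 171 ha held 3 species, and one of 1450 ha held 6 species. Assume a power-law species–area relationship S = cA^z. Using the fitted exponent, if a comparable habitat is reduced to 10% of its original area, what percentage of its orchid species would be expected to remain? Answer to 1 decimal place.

z = ln(6/3) / ln(1450/171) = 0.6931 / 2.1377 = 0.3243
S_new/S_old = (A_new/A_old)^z = 0.1^0.3243 = exp(0.3243 × -2.3026) = 0.474

47.4%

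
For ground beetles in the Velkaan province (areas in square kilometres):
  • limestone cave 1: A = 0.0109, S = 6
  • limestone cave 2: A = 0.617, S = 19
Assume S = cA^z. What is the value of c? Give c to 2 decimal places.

z = ln(S₂/S₁) / ln(A₂/A₁) = ln(19/6) / ln(0.617/0.0109) = 1.1527 / 4.0361 = 0.2856
c = S₁ / A₁^z = 6 / 0.0109^0.2856 = 6 / 0.2751 = 21.81

21.81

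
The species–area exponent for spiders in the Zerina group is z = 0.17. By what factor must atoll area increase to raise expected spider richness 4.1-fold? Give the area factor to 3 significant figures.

4020

(A₂/A₁)^0.17 = 4.1, so A₂/A₁ = 4.1^(1/0.17) = 4.1^5.882
ln(A₂/A₁) = ln 4.1 / 0.17 = 1.4110 / 0.17 = 8.2999
A₂/A₁ = e^8.2999 ≈ 4024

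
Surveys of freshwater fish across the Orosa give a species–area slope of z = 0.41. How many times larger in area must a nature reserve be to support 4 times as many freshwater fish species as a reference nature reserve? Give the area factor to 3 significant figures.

29.4

(A₂/A₁)^0.41 = 4, so A₂/A₁ = 4^(1/0.41) = 4^2.439
ln(A₂/A₁) = ln 4 / 0.41 = 1.3863 / 0.41 = 3.3812
A₂/A₁ = e^3.3812 ≈ 29.41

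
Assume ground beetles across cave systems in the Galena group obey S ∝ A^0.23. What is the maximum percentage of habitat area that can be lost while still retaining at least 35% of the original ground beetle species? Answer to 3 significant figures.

Need (A_new/A_old)^0.23 = 0.35, so A_new/A_old = 0.35^(1/0.23) = 0.35^4.348
ln(A_new/A_old) = ln 0.35 / 0.23 = -1.0498 / 0.23 = -4.5644
A_new/A_old = e^-4.5644 ≈ 0.01042
Fraction that can be lost = 1 − 0.01042 = 0.9896

99.0%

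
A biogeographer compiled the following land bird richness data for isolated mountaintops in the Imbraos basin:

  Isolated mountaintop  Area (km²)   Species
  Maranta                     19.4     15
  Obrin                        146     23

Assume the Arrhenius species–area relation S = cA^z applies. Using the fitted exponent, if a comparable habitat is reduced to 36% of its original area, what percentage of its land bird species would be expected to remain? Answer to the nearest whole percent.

81%

z = ln(23/15) / ln(146/19.4) = 0.4274 / 2.0183 = 0.2118
S_new/S_old = (A_new/A_old)^z = 0.36^0.2118 = exp(0.2118 × -1.0217) = 0.8054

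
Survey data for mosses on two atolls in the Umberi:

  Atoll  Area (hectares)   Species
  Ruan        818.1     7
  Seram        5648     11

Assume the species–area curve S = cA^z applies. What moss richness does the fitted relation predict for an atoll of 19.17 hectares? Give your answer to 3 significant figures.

2.91

z = ln(11/7) / ln(5648/818.1) = 0.4520 / 1.9321 = 0.2339
c = 7 / 818.1^0.2339 = 7 / 4.802 = 1.458
S₃ = 1.458 × 19.17^0.2339 = 1.458 × 1.996 ≈ 2.909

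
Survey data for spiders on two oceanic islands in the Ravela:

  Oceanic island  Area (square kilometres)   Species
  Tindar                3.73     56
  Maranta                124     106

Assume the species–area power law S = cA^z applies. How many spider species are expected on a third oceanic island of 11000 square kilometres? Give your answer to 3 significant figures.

z = ln(106/56) / ln(124/3.73) = 0.6381 / 3.5039 = 0.1821
c = 56 / 3.73^0.1821 = 56 / 1.271 = 44.06
S₃ = 44.06 × 11000^0.1821 = 44.06 × 5.445 ≈ 239.9

240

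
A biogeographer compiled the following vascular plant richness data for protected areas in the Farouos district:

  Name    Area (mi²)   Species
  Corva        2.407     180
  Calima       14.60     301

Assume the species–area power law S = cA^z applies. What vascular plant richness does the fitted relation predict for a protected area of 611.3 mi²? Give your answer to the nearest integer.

z = ln(301/180) / ln(14.6/2.407) = 0.5142 / 1.8026 = 0.2852
c = 180 / 2.407^0.2852 = 180 / 1.285 = 140.1
S₃ = 140.1 × 611.3^0.2852 = 140.1 × 6.233 ≈ 873.3

873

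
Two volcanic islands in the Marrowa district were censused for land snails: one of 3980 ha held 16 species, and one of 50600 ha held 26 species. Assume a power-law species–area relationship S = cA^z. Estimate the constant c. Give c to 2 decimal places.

z = ln(S₂/S₁) / ln(A₂/A₁) = ln(26/16) / ln(50600/3980) = 0.4855 / 2.5427 = 0.1909
c = S₁ / A₁^z = 16 / 3980^0.1909 = 16 / 4.868 = 3.287

3.29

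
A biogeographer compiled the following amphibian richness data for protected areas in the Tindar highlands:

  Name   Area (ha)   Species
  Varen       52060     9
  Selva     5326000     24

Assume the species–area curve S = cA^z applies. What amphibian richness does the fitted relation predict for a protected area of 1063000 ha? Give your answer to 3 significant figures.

z = ln(24/9) / ln(5326000/52060) = 0.9808 / 4.6280 = 0.2119
c = 9 / 52060^0.2119 = 9 / 9.991 = 0.9008
S₃ = 0.9008 × 1063000^0.2119 = 0.9008 × 18.93 ≈ 17.06

17.1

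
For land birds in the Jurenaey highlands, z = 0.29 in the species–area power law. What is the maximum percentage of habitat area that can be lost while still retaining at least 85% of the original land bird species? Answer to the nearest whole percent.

Need (A_new/A_old)^0.29 = 0.85, so A_new/A_old = 0.85^(1/0.29) = 0.85^3.448
ln(A_new/A_old) = ln 0.85 / 0.29 = -0.1625 / 0.29 = -0.5604
A_new/A_old = e^-0.5604 ≈ 0.571
Fraction that can be lost = 1 − 0.571 = 0.429

43%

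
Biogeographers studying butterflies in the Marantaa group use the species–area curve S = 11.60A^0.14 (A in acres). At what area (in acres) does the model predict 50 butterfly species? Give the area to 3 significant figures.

34100 acres

50 = 11.6 × A^0.14  ⇒  A^0.14 = 50/11.6 = 4.31
ln A = ln(4.31) / 0.14 = 1.4610 / 0.14 = 10.4358
A = e^10.4358 ≈ 34059 acres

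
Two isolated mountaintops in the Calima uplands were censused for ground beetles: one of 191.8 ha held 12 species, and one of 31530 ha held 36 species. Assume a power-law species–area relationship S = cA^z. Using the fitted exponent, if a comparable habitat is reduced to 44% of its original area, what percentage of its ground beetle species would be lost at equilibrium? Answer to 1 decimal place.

16.2%

z = ln(36/12) / ln(31530/191.8) = 1.0986 / 5.1022 = 0.2153
S_new/S_old = (A_new/A_old)^z = 0.44^0.2153 = exp(0.2153 × -0.8210) = 0.838
Fraction lost = 1 − 0.838 = 0.162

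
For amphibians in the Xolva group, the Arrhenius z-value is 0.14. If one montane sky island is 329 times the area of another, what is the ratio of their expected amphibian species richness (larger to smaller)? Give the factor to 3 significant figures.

2.25

S₂/S₁ = (A₂/A₁)^z = 329^0.14
ln(S₂/S₁) = 0.14 × ln 329 = 0.14 × 5.7961 = 0.8114
S₂/S₁ = e^0.8114 ≈ 2.251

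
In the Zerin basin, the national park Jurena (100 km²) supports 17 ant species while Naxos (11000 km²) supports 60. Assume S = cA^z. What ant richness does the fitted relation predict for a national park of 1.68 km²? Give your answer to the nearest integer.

6

z = ln(60/17) / ln(11000/100) = 1.2611 / 4.7005 = 0.2683
c = 17 / 100^0.2683 = 17 / 3.44 = 4.941
S₃ = 4.941 × 1.68^0.2683 = 4.941 × 1.149 ≈ 5.679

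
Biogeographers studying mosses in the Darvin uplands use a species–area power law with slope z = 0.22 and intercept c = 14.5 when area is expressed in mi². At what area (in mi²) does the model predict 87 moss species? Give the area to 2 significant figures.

3400 mi²

87 = 14.5 × A^0.22  ⇒  A^0.22 = 87/14.5 = 6
ln A = ln(6) / 0.22 = 1.7918 / 0.22 = 8.1444
A = e^8.1444 ≈ 3444 mi²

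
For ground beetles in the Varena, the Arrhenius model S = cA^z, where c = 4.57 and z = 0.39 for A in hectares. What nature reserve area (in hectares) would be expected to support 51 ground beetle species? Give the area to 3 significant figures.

51 = 4.57 × A^0.39  ⇒  A^0.39 = 51/4.57 = 11.16
ln A = ln(11.16) / 0.39 = 2.4123 / 0.39 = 6.1854
A = e^6.1854 ≈ 485.6 hectares

486 hectares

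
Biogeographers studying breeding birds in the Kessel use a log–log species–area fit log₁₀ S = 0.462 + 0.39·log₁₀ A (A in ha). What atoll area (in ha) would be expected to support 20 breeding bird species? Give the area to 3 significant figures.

20 = 2.897 × A^0.39  ⇒  A^0.39 = 20/2.897 = 6.903
ln A = ln(6.903) / 0.39 = 1.9319 / 0.39 = 4.9537
A = e^4.9537 ≈ 141.7 ha

142 ha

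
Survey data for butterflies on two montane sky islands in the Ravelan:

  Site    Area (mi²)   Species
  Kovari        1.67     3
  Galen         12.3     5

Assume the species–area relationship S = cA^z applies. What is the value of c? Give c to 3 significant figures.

z = ln(S₂/S₁) / ln(A₂/A₁) = ln(5/3) / ln(12.3/1.67) = 0.5108 / 1.9968 = 0.2558
c = S₁ / A₁^z = 3 / 1.67^0.2558 = 3 / 1.14 = 2.631

2.63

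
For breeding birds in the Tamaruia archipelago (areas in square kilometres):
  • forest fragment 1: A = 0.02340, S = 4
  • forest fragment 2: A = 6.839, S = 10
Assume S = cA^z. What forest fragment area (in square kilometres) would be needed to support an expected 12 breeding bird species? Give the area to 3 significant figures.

21.2 square kilometres

z = ln(10/4) / ln(6.839/0.0234) = 0.9163 / 5.6777 = 0.1614
c = 4 / 0.0234^0.1614 = 4 / 0.5455 = 7.332
A = (12/7.332)^(1/0.1614) ⇒ ln A = ln(1.637)/0.1614 = 3.0524
A = e^3.0524 ≈ 21.17 square kilometres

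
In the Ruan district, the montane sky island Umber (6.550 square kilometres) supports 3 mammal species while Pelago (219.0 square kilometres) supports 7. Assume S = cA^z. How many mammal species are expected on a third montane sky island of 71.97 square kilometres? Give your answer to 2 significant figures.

5.4

z = ln(7/3) / ln(219/6.55) = 0.8473 / 3.5096 = 0.2414
c = 3 / 6.55^0.2414 = 3 / 1.574 = 1.906
S₃ = 1.906 × 71.97^0.2414 = 1.906 × 2.808 ≈ 5.351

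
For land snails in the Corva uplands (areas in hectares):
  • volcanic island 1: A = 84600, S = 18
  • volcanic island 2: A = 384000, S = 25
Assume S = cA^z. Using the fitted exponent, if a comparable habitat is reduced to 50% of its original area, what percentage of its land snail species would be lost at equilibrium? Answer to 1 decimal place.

14.0%

z = ln(25/18) / ln(384000/84600) = 0.3285 / 1.5127 = 0.2172
S_new/S_old = (A_new/A_old)^z = 0.5^0.2172 = exp(0.2172 × -0.6931) = 0.8603
Fraction lost = 1 − 0.8603 = 0.1397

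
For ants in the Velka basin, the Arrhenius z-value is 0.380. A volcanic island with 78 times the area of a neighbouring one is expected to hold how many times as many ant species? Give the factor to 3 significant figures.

5.24

S₂/S₁ = (A₂/A₁)^z = 78^0.38
ln(S₂/S₁) = 0.38 × ln 78 = 0.38 × 4.3567 = 1.6555
S₂/S₁ = e^1.6555 ≈ 5.236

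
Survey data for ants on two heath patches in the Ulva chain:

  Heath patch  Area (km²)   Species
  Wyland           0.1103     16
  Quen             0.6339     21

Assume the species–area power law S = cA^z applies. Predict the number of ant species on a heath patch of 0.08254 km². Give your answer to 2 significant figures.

z = ln(21/16) / ln(0.6339/0.1103) = 0.2719 / 1.7487 = 0.1555
c = 16 / 0.1103^0.1555 = 16 / 0.7098 = 22.54
S₃ = 22.54 × 0.08254^0.1555 = 22.54 × 0.6785 ≈ 15.29

15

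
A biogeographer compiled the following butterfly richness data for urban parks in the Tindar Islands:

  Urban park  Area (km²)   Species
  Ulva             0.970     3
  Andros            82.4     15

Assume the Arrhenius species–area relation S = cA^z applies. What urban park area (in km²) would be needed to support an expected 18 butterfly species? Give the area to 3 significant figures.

z = ln(15/3) / ln(82.4/0.97) = 1.6094 / 4.4420 = 0.3623
c = 3 / 0.97^0.3623 = 3 / 0.989 = 3.033
A = (18/3.033)^(1/0.3623) ⇒ ln A = ln(5.934)/0.3623 = 4.9148
A = e^4.9148 ≈ 136.3 km²

136 km²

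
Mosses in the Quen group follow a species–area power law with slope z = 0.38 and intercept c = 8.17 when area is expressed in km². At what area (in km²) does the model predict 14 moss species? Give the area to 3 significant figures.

4.13 km²

14 = 8.17 × A^0.38  ⇒  A^0.38 = 14/8.17 = 1.714
ln A = ln(1.714) / 0.38 = 0.5386 / 0.38 = 1.4173
A = e^1.4173 ≈ 4.126 km²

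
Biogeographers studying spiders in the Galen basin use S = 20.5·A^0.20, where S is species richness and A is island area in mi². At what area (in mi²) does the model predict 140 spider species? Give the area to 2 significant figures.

15000 mi²

140 = 20.5 × A^0.2  ⇒  A^0.2 = 140/20.5 = 6.829
ln A = ln(6.829) / 0.2 = 1.9212 / 0.2 = 9.6061
A = e^9.6061 ≈ 14855 mi²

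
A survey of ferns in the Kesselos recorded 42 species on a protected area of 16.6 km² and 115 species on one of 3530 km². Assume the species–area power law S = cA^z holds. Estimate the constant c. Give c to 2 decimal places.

z = ln(S₂/S₁) / ln(A₂/A₁) = ln(115/42) / ln(3530/16.6) = 1.0073 / 5.3597 = 0.1879
c = S₁ / A₁^z = 42 / 16.6^0.1879 = 42 / 1.696 = 24.77

24.77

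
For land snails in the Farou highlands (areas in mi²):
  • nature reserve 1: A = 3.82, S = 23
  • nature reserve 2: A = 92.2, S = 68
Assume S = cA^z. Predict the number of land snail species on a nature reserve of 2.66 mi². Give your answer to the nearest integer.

20

z = ln(68/23) / ln(92.2/3.82) = 1.0840 / 3.1837 = 0.3405
c = 23 / 3.82^0.3405 = 23 / 1.578 = 14.57
S₃ = 14.57 × 2.66^0.3405 = 14.57 × 1.395 ≈ 20.33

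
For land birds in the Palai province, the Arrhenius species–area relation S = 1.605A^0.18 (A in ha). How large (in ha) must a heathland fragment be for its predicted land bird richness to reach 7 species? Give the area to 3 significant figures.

3580 ha

7 = 1.605 × A^0.18  ⇒  A^0.18 = 7/1.605 = 4.361
ln A = ln(4.361) / 0.18 = 1.4728 / 0.18 = 8.1821
A = e^8.1821 ≈ 3577 ha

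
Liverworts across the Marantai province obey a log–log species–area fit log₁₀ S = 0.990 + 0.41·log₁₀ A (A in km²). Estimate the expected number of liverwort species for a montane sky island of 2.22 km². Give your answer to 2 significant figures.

14

S = 9.772 × 2.22^0.41 = 9.772 × 1.387 ≈ 13.55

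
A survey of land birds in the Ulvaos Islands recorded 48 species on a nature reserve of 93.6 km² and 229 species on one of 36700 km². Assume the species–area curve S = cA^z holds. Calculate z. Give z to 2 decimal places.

Taking logs: ln S = ln c + z ln A, so z = (ln S₂ − ln S₁)/(ln A₂ − ln A₁).
z = ln(229/48) / ln(36700/93.6) = ln(4.771) / ln(392.1) = 1.5625 / 5.9715 = 0.2617

0.26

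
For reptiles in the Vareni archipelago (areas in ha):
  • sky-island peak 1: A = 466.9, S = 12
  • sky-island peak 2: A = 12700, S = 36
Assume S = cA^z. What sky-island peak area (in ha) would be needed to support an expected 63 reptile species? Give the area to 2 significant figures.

z = ln(36/12) / ln(12700/466.9) = 1.0986 / 3.3032 = 0.3326
c = 12 / 466.9^0.3326 = 12 / 7.722 = 1.554
A = (63/1.554)^(1/0.3326) ⇒ ln A = ln(40.54)/0.3326 = 11.1320
A = e^11.1320 ≈ 68321 ha

68000 ha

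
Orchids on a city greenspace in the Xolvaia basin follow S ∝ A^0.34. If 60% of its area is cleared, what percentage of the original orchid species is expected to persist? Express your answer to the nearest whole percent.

S_new/S_old = (A_new/A_old)^z = 0.4^0.34
= exp(0.34 × ln 0.4) = exp(0.34 × -0.9163) = exp(-0.3115) ≈ 0.7323

73%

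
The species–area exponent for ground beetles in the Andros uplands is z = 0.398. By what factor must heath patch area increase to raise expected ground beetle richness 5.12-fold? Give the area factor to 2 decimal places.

60.55

(A₂/A₁)^0.398 = 5.12, so A₂/A₁ = 5.12^(1/0.398) = 5.12^2.513
ln(A₂/A₁) = ln 5.12 / 0.398 = 1.6332 / 0.398 = 4.1034
A₂/A₁ = e^4.1034 ≈ 60.55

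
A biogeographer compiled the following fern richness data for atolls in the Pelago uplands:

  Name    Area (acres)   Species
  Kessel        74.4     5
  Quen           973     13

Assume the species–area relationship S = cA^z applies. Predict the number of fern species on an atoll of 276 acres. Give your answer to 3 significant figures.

8.14

z = ln(13/5) / ln(973/74.4) = 0.9555 / 2.5709 = 0.3717
c = 5 / 74.4^0.3717 = 5 / 4.961 = 1.008
S₃ = 1.008 × 276^0.3717 = 1.008 × 8.076 ≈ 8.139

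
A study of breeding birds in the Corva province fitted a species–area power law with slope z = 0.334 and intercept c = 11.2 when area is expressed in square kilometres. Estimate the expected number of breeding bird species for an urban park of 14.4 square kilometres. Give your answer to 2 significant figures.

S = 11.2 × 14.4^0.334
ln S = ln 11.2 + 0.334 × ln 14.4 = 2.4159 + 0.334 × 2.6672 = 3.3068
S = e^3.3068 ≈ 27.3

27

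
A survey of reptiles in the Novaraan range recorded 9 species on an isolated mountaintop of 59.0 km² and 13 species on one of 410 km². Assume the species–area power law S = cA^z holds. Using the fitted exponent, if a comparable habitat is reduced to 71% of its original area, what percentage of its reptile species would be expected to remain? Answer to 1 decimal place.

z = ln(13/9) / ln(410/59) = 0.3677 / 1.9386 = 0.1897
S_new/S_old = (A_new/A_old)^z = 0.71^0.1897 = exp(0.1897 × -0.3425) = 0.9371

93.7%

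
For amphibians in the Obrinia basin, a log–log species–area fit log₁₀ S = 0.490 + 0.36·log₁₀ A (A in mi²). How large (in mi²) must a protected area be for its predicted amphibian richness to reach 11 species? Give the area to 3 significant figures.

34.0 mi²

11 = 3.09 × A^0.36  ⇒  A^0.36 = 11/3.09 = 3.56
ln A = ln(3.56) / 0.36 = 1.2696 / 0.36 = 3.5267
A = e^3.5267 ≈ 34.01 mi²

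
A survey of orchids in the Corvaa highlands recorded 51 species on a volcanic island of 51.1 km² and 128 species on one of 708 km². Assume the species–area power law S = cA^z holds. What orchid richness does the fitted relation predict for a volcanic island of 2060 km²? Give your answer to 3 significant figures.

z = ln(128/51) / ln(708/51.1) = 0.9202 / 2.6287 = 0.3501
c = 51 / 51.1^0.3501 = 51 / 3.963 = 12.87
S₃ = 12.87 × 2060^0.3501 = 12.87 × 14.46 ≈ 186

186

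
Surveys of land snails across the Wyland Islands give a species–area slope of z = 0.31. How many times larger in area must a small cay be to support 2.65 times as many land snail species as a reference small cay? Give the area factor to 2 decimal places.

23.19

(A₂/A₁)^0.31 = 2.65, so A₂/A₁ = 2.65^(1/0.31) = 2.65^3.226
ln(A₂/A₁) = ln 2.65 / 0.31 = 0.9746 / 0.31 = 3.1437
A₂/A₁ = e^3.1437 ≈ 23.19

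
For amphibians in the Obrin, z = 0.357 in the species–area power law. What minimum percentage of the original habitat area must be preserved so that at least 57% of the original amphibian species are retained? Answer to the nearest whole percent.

Need (A_new/A_old)^0.357 = 0.57, so A_new/A_old = 0.57^(1/0.357) = 0.57^2.801
ln(A_new/A_old) = ln 0.57 / 0.357 = -0.5621 / 0.357 = -1.5746
A_new/A_old = e^-1.5746 ≈ 0.2071

21%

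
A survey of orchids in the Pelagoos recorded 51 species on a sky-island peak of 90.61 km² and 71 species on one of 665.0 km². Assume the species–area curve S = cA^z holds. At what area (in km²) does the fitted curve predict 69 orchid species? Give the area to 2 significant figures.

z = ln(71/51) / ln(665/90.61) = 0.3309 / 1.9932 = 0.1660
c = 51 / 90.61^0.1660 = 51 / 2.113 = 24.14
A = (69/24.14)^(1/0.1660) ⇒ ln A = ln(2.859)/0.1660 = 6.3276
A = e^6.3276 ≈ 559.8 km²

560 km²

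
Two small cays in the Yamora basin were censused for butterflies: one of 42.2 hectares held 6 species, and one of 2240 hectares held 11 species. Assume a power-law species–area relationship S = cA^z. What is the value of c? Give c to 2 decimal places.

3.39

z = ln(S₂/S₁) / ln(A₂/A₁) = ln(11/6) / ln(2240/42.2) = 0.6061 / 3.9718 = 0.1526
c = S₁ / A₁^z = 6 / 42.2^0.1526 = 6 / 1.77 = 3.389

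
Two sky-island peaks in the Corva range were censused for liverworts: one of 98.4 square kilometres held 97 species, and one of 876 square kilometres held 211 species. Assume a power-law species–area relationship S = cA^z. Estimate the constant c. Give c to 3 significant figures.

z = ln(S₂/S₁) / ln(A₂/A₁) = ln(211/97) / ln(876/98.4) = 0.7771 / 2.1863 = 0.3555
c = S₁ / A₁^z = 97 / 98.4^0.3555 = 97 / 5.11 = 18.98

19.0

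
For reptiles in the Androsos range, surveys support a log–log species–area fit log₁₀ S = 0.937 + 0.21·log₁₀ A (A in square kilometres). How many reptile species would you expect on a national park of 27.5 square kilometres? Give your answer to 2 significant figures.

S = 8.65 × 27.5^0.21
ln S = ln 8.65 + 0.21 × ln 27.5 = 2.1575 + 0.21 × 3.3142 = 2.8535
S = e^2.8535 ≈ 17.35

17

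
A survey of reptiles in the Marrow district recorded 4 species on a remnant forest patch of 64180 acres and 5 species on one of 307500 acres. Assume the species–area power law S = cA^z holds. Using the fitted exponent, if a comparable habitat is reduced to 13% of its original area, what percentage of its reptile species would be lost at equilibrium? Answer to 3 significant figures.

25.2%

z = ln(5/4) / ln(307500/64180) = 0.2231 / 1.5668 = 0.1424
S_new/S_old = (A_new/A_old)^z = 0.13^0.1424 = exp(0.1424 × -2.0402) = 0.7478
Fraction lost = 1 − 0.7478 = 0.2522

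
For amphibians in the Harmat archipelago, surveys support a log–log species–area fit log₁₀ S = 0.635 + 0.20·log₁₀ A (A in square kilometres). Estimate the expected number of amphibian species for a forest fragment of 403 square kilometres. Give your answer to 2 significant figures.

S = 4.315 × 403^0.2
ln S = ln 4.315 + 0.2 × ln 403 = 1.4621 + 0.2 × 5.9989 = 2.6619
S = e^2.6619 ≈ 14.32

14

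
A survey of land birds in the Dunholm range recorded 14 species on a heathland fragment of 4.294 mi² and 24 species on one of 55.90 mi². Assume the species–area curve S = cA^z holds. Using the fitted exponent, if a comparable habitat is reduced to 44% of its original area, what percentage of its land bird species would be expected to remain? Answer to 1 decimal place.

z = ln(24/14) / ln(55.9/4.294) = 0.5390 / 2.5663 = 0.2100
S_new/S_old = (A_new/A_old)^z = 0.44^0.2100 = exp(0.2100 × -0.8210) = 0.8416

84.2%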